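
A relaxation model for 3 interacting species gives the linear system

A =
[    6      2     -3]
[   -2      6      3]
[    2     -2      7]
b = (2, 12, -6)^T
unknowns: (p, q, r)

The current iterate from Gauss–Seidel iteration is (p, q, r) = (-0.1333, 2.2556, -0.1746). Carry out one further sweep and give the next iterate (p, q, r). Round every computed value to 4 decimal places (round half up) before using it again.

One sweep:
  p = (2 - (2)·2.2556 - (-3)·-0.1746) / (6) = -0.5058
  q = (12 - (-2)·-0.5058 - (3)·-0.1746) / (6) = 1.9187
  r = (-6 - (2)·-0.5058 - (-2)·1.9187) / (7) = -0.1644

(-0.5058, 1.9187, -0.1644)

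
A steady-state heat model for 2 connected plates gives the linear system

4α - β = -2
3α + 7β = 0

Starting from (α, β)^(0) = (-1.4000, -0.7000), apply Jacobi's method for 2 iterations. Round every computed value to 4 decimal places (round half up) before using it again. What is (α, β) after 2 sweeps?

(-0.3500, 0.2893)

Iteration 1:
  α = (-2 - (-1)·-0.7000) / (4) = -0.6750
  β = (0 - (3)·-1.4000) / (7) = 0.6000
Iteration 2:
  α = (-2 - (-1)·0.6000) / (4) = -0.3500
  β = (0 - (3)·-0.6750) / (7) = 0.2893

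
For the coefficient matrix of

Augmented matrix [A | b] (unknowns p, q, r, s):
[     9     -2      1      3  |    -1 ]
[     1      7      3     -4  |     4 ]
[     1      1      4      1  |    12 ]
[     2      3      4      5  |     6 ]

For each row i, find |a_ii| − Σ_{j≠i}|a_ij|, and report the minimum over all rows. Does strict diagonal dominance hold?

row 1: |9| − (2+1+3) = 3
row 2: |7| − (1+3+4) = -1
row 3: |4| − (1+1+1) = 1
row 4: |5| − (2+3+4) = -4
minimum over rows = -4 → not strictly diagonally dominant

-4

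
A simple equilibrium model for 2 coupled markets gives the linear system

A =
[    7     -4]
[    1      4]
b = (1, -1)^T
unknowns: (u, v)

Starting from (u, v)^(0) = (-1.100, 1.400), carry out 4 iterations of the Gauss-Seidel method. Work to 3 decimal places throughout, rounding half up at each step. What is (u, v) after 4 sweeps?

Iteration 1:
  u = (1 - (-4)·1.400) / (7) = 0.943
  v = (-1 - (1)·0.943) / (4) = -0.486
Iteration 2:
  u = (1 - (-4)·-0.486) / (7) = -0.135
  v = (-1 - (1)·-0.135) / (4) = -0.216
Iteration 3:
  u = (1 - (-4)·-0.216) / (7) = 0.019
  v = (-1 - (1)·0.019) / (4) = -0.255
Iteration 4:
  u = (1 - (-4)·-0.255) / (7) = -0.003
  v = (-1 - (1)·-0.003) / (4) = -0.249

(-0.003, -0.249)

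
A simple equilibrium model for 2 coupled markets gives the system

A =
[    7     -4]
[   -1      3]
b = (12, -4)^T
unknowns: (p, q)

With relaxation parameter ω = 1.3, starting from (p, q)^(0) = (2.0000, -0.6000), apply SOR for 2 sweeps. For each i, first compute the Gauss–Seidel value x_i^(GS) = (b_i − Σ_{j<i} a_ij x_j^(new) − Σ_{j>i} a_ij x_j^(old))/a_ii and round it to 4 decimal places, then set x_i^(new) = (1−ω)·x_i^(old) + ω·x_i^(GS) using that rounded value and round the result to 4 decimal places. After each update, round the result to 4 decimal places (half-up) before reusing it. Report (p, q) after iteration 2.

Iteration 1:
  p: GS value = (12 - (-4)·-0.6000) / (7) = 1.3714;  p ← (1−ω)·2.0000 + ω·1.3714 = 1.1828
  q: GS value = (-4 - (-1)·1.1828) / (3) = -0.9391;  q ← (1−ω)·-0.6000 + ω·-0.9391 = -1.0408
Iteration 2:
  p: GS value = (12 - (-4)·-1.0408) / (7) = 1.1195;  p ← (1−ω)·1.1828 + ω·1.1195 = 1.1005
  q: GS value = (-4 - (-1)·1.1005) / (3) = -0.9665;  q ← (1−ω)·-1.0408 + ω·-0.9665 = -0.9442

(1.1005, -0.9442)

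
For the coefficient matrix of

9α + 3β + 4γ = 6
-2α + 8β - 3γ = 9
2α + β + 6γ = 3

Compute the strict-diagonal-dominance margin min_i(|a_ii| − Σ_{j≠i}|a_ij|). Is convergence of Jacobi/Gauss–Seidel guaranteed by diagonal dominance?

2

row 1: |9| − (3+4) = 2
row 2: |8| − (2+3) = 3
row 3: |6| − (2+1) = 3
minimum over rows = 2 → strictly diagonally dominant (convergence guaranteed)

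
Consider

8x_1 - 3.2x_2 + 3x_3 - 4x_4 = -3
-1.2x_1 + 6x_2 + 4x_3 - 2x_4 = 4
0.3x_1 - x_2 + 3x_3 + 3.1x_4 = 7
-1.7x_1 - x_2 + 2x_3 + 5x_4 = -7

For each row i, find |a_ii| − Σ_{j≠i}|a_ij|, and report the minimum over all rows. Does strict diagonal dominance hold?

row 1: |8| − (3.2+3+4) = -2.2
row 2: |6| − (1.2+4+2) = -1.2
row 3: |3| − (0.3+1+3.1) = -1.4
row 4: |5| − (1.7+1+2) = 0.3
minimum over rows = -2.2 → not strictly diagonally dominant

-2.2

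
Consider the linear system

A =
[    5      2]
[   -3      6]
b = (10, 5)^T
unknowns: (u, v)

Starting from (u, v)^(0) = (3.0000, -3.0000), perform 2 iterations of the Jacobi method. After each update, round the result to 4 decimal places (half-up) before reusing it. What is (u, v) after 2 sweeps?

(1.0667, 2.4333)

Iteration 1:
  u = (10 - (2)·-3.0000) / (5) = 3.2000
  v = (5 - (-3)·3.0000) / (6) = 2.3333
Iteration 2:
  u = (10 - (2)·2.3333) / (5) = 1.0667
  v = (5 - (-3)·3.2000) / (6) = 2.4333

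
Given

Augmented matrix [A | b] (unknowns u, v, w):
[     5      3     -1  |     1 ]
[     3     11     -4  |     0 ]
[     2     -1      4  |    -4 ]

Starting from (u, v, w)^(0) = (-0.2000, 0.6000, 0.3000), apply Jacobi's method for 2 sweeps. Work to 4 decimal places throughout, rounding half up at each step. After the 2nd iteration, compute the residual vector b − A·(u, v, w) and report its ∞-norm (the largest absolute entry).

1.0684

Iteration 1:
  u = (1 - (3)·0.6000 - (-1)·0.3000) / (5) = -0.1000
  v = (0 - (3)·-0.2000 - (-4)·0.3000) / (11) = 0.1636
  w = (-4 - (2)·-0.2000 - (-1)·0.6000) / (4) = -0.7500
Iteration 2:
  u = (1 - (3)·0.1636 - (-1)·-0.7500) / (5) = -0.0482
  v = (0 - (3)·-0.1000 - (-4)·-0.7500) / (11) = -0.2455
  w = (-4 - (2)·-0.1000 - (-1)·0.1636) / (4) = -0.9091
Residual b − A·x = (1.0684, -0.7913, -0.5127); ∞-norm = 1.0684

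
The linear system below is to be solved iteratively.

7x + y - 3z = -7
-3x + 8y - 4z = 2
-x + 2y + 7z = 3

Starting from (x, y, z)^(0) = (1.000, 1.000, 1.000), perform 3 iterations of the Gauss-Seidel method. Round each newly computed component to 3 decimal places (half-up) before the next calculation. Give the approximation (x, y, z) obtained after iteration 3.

(-0.870, 0.071, 0.284)

Iteration 1:
  x = (-7 - (1)·1.000 - (-3)·1.000) / (7) = -0.714
  y = (2 - (-3)·-0.714 - (-4)·1.000) / (8) = 0.482
  z = (3 - (-1)·-0.714 - (2)·0.482) / (7) = 0.189
Iteration 2:
  x = (-7 - (1)·0.482 - (-3)·0.189) / (7) = -0.988
  y = (2 - (-3)·-0.988 - (-4)·0.189) / (8) = -0.026
  z = (3 - (-1)·-0.988 - (2)·-0.026) / (7) = 0.295
Iteration 3:
  x = (-7 - (1)·-0.026 - (-3)·0.295) / (7) = -0.870
  y = (2 - (-3)·-0.870 - (-4)·0.295) / (8) = 0.071
  z = (3 - (-1)·-0.870 - (2)·0.071) / (7) = 0.284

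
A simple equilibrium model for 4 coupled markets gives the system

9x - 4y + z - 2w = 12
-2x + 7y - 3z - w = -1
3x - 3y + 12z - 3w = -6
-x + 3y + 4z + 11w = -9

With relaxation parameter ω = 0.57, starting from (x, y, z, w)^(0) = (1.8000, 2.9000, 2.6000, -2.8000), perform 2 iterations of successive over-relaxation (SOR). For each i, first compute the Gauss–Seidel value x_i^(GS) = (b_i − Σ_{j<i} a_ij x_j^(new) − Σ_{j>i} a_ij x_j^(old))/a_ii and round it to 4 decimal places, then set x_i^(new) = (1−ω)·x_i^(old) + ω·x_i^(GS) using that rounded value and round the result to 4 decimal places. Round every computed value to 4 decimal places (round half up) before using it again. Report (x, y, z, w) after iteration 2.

Iteration 1:
  x: GS value = (12 - (-4)·2.9000 - (1)·2.6000 - (-2)·-2.8000) / (9) = 1.7111;  x ← (1−ω)·1.8000 + ω·1.7111 = 1.7493
  y: GS value = (-1 - (-2)·1.7493 - (-3)·2.6000 - (-1)·-2.8000) / (7) = 1.0712;  y ← (1−ω)·2.9000 + ω·1.0712 = 1.8576
  z: GS value = (-6 - (3)·1.7493 - (-3)·1.8576 - (-3)·-2.8000) / (12) = -1.1729;  z ← (1−ω)·2.6000 + ω·-1.1729 = 0.4494
  w: GS value = (-9 - (-1)·1.7493 - (3)·1.8576 - (4)·0.4494) / (11) = -1.3292;  w ← (1−ω)·-2.8000 + ω·-1.3292 = -1.9616
Iteration 2:
  x: GS value = (12 - (-4)·1.8576 - (1)·0.4494 - (-2)·-1.9616) / (9) = 1.6731;  x ← (1−ω)·1.7493 + ω·1.6731 = 1.7059
  y: GS value = (-1 - (-2)·1.7059 - (-3)·0.4494 - (-1)·-1.9616) / (7) = 0.2569;  y ← (1−ω)·1.8576 + ω·0.2569 = 0.9452
  z: GS value = (-6 - (3)·1.7059 - (-3)·0.9452 - (-3)·-1.9616) / (12) = -1.1806;  z ← (1−ω)·0.4494 + ω·-1.1806 = -0.4797
  w: GS value = (-9 - (-1)·1.7059 - (3)·0.9452 - (4)·-0.4797) / (11) = -0.7464;  w ← (1−ω)·-1.9616 + ω·-0.7464 = -1.2689

(1.7059, 0.9452, -0.4797, -1.2689)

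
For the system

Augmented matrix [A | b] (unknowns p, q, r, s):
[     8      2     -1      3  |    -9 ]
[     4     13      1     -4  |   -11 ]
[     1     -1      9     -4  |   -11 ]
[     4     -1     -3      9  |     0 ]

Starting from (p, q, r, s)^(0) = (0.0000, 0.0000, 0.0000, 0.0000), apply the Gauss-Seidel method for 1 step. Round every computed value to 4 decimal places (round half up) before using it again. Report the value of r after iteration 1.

Iteration 1:
  p = (-9 - (2)·0.0000 - (-1)·0.0000 - (3)·0.0000) / (8) = -1.1250
  q = (-11 - (4)·-1.1250 - (1)·0.0000 - (-4)·0.0000) / (13) = -0.5000
  r = (-11 - (1)·-1.1250 - (-1)·-0.5000 - (-4)·0.0000) / (9) = -1.1528
  s = (0 - (4)·-1.1250 - (-1)·-0.5000 - (-3)·-1.1528) / (9) = 0.0602

-1.1528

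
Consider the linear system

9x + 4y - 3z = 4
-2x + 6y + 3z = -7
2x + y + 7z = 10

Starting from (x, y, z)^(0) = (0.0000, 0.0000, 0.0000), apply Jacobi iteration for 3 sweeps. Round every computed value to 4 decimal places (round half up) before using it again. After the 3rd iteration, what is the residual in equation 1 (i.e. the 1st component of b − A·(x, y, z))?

-1.8569

Iteration 1:
  x = (4 - (4)·0.0000 - (-3)·0.0000) / (9) = 0.4444
  y = (-7 - (-2)·0.0000 - (3)·0.0000) / (6) = -1.1667
  z = (10 - (2)·0.0000 - (1)·0.0000) / (7) = 1.4286
Iteration 2:
  x = (4 - (4)·-1.1667 - (-3)·1.4286) / (9) = 1.4392
  y = (-7 - (-2)·0.4444 - (3)·1.4286) / (6) = -1.7328
  z = (10 - (2)·0.4444 - (1)·-1.1667) / (7) = 1.4683
Iteration 3:
  x = (4 - (4)·-1.7328 - (-3)·1.4683) / (9) = 1.7040
  y = (-7 - (-2)·1.4392 - (3)·1.4683) / (6) = -1.4211
  z = (10 - (2)·1.4392 - (1)·-1.7328) / (7) = 1.2649
Residual b − A·x = (-1.8569, 1.1399, -0.8412)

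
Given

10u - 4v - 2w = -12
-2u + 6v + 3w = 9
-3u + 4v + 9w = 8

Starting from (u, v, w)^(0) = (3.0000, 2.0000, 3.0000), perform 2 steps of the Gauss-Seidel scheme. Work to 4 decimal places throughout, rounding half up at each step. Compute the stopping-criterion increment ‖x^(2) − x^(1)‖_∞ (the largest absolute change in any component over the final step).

1.1881

Iteration 1:
  u = (-12 - (-4)·2.0000 - (-2)·3.0000) / (10) = 0.2000
  v = (9 - (-2)·0.2000 - (3)·3.0000) / (6) = 0.0667
  w = (8 - (-3)·0.2000 - (4)·0.0667) / (9) = 0.9259
Iteration 2:
  u = (-12 - (-4)·0.0667 - (-2)·0.9259) / (10) = -0.9881
  v = (9 - (-2)·-0.9881 - (3)·0.9259) / (6) = 0.7077
  w = (8 - (-3)·-0.9881 - (4)·0.7077) / (9) = 0.2450
Change: (-1.1881, 0.6410, -0.6809) → max |·| = 1.1881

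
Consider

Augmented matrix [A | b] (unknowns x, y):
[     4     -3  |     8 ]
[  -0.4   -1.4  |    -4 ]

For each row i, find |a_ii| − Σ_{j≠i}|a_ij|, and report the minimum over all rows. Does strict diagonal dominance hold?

row 1: |4| − (3) = 1
row 2: |-1.4| − (0.4) = 1
minimum over rows = 1 → strictly diagonally dominant (convergence guaranteed)

1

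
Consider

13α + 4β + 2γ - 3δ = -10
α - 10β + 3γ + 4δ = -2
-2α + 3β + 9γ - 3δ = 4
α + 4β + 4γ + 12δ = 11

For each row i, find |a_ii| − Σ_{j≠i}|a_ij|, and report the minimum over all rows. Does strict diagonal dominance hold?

row 1: |13| − (4+2+3) = 4
row 2: |-10| − (1+3+4) = 2
row 3: |9| − (2+3+3) = 1
row 4: |12| − (1+4+4) = 3
minimum over rows = 1 → strictly diagonally dominant (convergence guaranteed)

1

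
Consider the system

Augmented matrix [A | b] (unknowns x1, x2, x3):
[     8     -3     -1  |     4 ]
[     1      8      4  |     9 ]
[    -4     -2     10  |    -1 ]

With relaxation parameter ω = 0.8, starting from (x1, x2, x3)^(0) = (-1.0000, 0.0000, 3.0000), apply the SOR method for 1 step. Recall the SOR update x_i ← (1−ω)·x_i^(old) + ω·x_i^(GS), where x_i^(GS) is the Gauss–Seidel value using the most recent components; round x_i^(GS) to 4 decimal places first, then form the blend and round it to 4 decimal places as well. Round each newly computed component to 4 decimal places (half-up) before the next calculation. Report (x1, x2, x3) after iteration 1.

Iteration 1:
  x1: GS value = (4 - (-3)·0.0000 - (-1)·3.0000) / (8) = 0.8750;  x1 ← (1−ω)·-1.0000 + ω·0.8750 = 0.5000
  x2: GS value = (9 - (1)·0.5000 - (4)·3.0000) / (8) = -0.4375;  x2 ← (1−ω)·0.0000 + ω·-0.4375 = -0.3500
  x3: GS value = (-1 - (-4)·0.5000 - (-2)·-0.3500) / (10) = 0.0300;  x3 ← (1−ω)·3.0000 + ω·0.0300 = 0.6240

(0.5000, -0.3500, 0.6240)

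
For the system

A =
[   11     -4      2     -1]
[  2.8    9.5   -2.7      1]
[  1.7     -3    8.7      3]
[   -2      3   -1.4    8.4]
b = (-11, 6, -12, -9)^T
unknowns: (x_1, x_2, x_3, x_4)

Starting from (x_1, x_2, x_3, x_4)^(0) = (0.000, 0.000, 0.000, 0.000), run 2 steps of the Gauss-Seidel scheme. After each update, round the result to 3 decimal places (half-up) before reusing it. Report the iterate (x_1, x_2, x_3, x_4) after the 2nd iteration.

(-0.668, 0.770, -0.368, -1.567)

Iteration 1:
  x_1 = (-11 - (-4)·0.000 - (2)·0.000 - (-1)·0.000) / (11) = -1.000
  x_2 = (6 - (2.8)·-1.000 - (-2.7)·0.000 - (1)·0.000) / (9.5) = 0.926
  x_3 = (-12 - (1.7)·-1.000 - (-3)·0.926 - (3)·0.000) / (8.7) = -0.865
  x_4 = (-9 - (-2)·-1.000 - (3)·0.926 - (-1.4)·-0.865) / (8.4) = -1.784
Iteration 2:
  x_1 = (-11 - (-4)·0.926 - (2)·-0.865 - (-1)·-1.784) / (11) = -0.668
  x_2 = (6 - (2.8)·-0.668 - (-2.7)·-0.865 - (1)·-1.784) / (9.5) = 0.770
  x_3 = (-12 - (1.7)·-0.668 - (-3)·0.770 - (3)·-1.784) / (8.7) = -0.368
  x_4 = (-9 - (-2)·-0.668 - (3)·0.770 - (-1.4)·-0.368) / (8.4) = -1.567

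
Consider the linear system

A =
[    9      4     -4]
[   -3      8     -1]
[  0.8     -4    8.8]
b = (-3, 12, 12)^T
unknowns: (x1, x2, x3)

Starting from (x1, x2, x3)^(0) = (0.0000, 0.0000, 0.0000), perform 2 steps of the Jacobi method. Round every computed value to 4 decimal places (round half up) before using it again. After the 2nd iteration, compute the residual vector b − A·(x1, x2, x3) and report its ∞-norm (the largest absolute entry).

2.6672

Iteration 1:
  x1 = (-3 - (4)·0.0000 - (-4)·0.0000) / (9) = -0.3333
  x2 = (12 - (-3)·0.0000 - (-1)·0.0000) / (8) = 1.5000
  x3 = (12 - (0.8)·0.0000 - (-4)·0.0000) / (8.8) = 1.3636
Iteration 2:
  x1 = (-3 - (4)·1.5000 - (-4)·1.3636) / (9) = -0.3940
  x2 = (12 - (-3)·-0.3333 - (-1)·1.3636) / (8) = 1.5455
  x3 = (12 - (0.8)·-0.3333 - (-4)·1.5000) / (8.8) = 2.0758
Residual b − A·x = (2.6672, 0.5298, 0.2302); ∞-norm = 2.6672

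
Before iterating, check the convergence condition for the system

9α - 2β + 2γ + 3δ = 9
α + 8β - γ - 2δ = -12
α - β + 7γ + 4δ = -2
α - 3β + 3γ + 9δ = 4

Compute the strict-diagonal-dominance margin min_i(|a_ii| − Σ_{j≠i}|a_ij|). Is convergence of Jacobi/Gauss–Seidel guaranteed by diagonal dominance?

1

row 1: |9| − (2+2+3) = 2
row 2: |8| − (1+1+2) = 4
row 3: |7| − (1+1+4) = 1
row 4: |9| − (1+3+3) = 2
minimum over rows = 1 → strictly diagonally dominant (convergence guaranteed)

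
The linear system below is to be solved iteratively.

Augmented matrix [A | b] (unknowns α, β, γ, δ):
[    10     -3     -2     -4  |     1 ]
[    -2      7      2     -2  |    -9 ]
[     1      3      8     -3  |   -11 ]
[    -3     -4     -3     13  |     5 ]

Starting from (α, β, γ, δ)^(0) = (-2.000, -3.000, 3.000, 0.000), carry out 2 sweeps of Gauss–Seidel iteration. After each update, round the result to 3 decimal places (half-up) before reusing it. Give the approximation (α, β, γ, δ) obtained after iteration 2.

(-0.849, -1.510, -0.875, -0.478)

Iteration 1:
  α = (1 - (-3)·-3.000 - (-2)·3.000 - (-4)·0.000) / (10) = -0.200
  β = (-9 - (-2)·-0.200 - (2)·3.000 - (-2)·0.000) / (7) = -2.200
  γ = (-11 - (1)·-0.200 - (3)·-2.200 - (-3)·0.000) / (8) = -0.525
  δ = (5 - (-3)·-0.200 - (-4)·-2.200 - (-3)·-0.525) / (13) = -0.460
Iteration 2:
  α = (1 - (-3)·-2.200 - (-2)·-0.525 - (-4)·-0.460) / (10) = -0.849
  β = (-9 - (-2)·-0.849 - (2)·-0.525 - (-2)·-0.460) / (7) = -1.510
  γ = (-11 - (1)·-0.849 - (3)·-1.510 - (-3)·-0.460) / (8) = -0.875
  δ = (5 - (-3)·-0.849 - (-4)·-1.510 - (-3)·-0.875) / (13) = -0.478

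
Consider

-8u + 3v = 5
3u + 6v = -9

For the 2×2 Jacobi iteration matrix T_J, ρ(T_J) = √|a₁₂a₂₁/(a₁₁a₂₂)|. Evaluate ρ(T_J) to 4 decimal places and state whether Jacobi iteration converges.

0.4330

a₁₂a₂₁/(a₁₁a₂₂) = (3)·(3) / ((-8)·(6)) = -0.187500
ρ = √|-0.187500| = √0.187500 = 0.4330
ρ < 1, so Jacobi converges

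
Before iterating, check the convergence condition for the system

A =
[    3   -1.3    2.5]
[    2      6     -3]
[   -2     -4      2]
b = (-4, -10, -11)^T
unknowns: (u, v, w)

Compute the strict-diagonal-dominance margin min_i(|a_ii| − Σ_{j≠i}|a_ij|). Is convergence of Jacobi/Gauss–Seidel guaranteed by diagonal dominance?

-4

row 1: |3| − (1.3+2.5) = -0.8
row 2: |6| − (2+3) = 1
row 3: |2| − (2+4) = -4
minimum over rows = -4 → not strictly diagonally dominant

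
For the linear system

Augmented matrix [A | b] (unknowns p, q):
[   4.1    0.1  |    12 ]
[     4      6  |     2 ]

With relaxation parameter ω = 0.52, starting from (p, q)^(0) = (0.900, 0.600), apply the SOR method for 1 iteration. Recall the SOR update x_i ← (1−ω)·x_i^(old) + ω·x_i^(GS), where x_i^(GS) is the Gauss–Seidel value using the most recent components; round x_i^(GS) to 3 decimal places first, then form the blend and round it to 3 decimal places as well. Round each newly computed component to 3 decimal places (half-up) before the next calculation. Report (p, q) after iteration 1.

(1.946, -0.213)

Iteration 1:
  p: GS value = (12 - (0.1)·0.600) / (4.1) = 2.912;  p ← (1−ω)·0.900 + ω·2.912 = 1.946
  q: GS value = (2 - (4)·1.946) / (6) = -0.964;  q ← (1−ω)·0.600 + ω·-0.964 = -0.213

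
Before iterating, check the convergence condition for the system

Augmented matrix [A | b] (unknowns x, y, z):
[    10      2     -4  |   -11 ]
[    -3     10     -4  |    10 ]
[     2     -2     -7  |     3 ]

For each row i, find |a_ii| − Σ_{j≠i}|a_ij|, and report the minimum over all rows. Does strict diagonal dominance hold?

3

row 1: |10| − (2+4) = 4
row 2: |10| − (3+4) = 3
row 3: |-7| − (2+2) = 3
minimum over rows = 3 → strictly diagonally dominant (convergence guaranteed)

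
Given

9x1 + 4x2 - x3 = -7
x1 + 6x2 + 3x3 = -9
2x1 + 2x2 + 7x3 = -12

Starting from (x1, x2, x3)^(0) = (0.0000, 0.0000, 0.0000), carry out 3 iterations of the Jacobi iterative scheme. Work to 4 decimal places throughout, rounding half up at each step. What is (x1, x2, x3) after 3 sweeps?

Iteration 1:
  x1 = (-7 - (4)·0.0000 - (-1)·0.0000) / (9) = -0.7778
  x2 = (-9 - (1)·0.0000 - (3)·0.0000) / (6) = -1.5000
  x3 = (-12 - (2)·0.0000 - (2)·0.0000) / (7) = -1.7143
Iteration 2:
  x1 = (-7 - (4)·-1.5000 - (-1)·-1.7143) / (9) = -0.3016
  x2 = (-9 - (1)·-0.7778 - (3)·-1.7143) / (6) = -0.5132
  x3 = (-12 - (2)·-0.7778 - (2)·-1.5000) / (7) = -1.0635
Iteration 3:
  x1 = (-7 - (4)·-0.5132 - (-1)·-1.0635) / (9) = -0.6679
  x2 = (-9 - (1)·-0.3016 - (3)·-1.0635) / (6) = -0.9180
  x3 = (-12 - (2)·-0.3016 - (2)·-0.5132) / (7) = -1.4815

(-0.6679, -0.9180, -1.4815)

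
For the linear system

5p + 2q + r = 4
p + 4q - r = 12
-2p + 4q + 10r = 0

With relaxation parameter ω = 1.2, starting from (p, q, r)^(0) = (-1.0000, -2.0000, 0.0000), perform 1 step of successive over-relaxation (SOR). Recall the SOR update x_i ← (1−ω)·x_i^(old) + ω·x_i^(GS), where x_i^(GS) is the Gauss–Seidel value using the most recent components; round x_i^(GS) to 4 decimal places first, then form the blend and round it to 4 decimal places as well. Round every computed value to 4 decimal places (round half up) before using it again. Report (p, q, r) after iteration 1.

(2.1200, 3.3640, -1.1059)

Iteration 1:
  p: GS value = (4 - (2)·-2.0000 - (1)·0.0000) / (5) = 1.6000;  p ← (1−ω)·-1.0000 + ω·1.6000 = 2.1200
  q: GS value = (12 - (1)·2.1200 - (-1)·0.0000) / (4) = 2.4700;  q ← (1−ω)·-2.0000 + ω·2.4700 = 3.3640
  r: GS value = (0 - (-2)·2.1200 - (4)·3.3640) / (10) = -0.9216;  r ← (1−ω)·0.0000 + ω·-0.9216 = -1.1059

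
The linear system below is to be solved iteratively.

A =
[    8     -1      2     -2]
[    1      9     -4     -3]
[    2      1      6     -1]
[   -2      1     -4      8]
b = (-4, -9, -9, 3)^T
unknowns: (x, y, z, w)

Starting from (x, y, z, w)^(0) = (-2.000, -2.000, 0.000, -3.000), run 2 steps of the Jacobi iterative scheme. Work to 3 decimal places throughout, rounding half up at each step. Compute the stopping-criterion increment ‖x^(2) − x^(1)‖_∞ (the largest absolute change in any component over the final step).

Iteration 1:
  x = (-4 - (-1)·-2.000 - (2)·0.000 - (-2)·-3.000) / (8) = -1.500
  y = (-9 - (1)·-2.000 - (-4)·0.000 - (-3)·-3.000) / (9) = -1.778
  z = (-9 - (2)·-2.000 - (1)·-2.000 - (-1)·-3.000) / (6) = -1.000
  w = (3 - (-2)·-2.000 - (1)·-2.000 - (-4)·0.000) / (8) = 0.125
Iteration 2:
  x = (-4 - (-1)·-1.778 - (2)·-1.000 - (-2)·0.125) / (8) = -0.441
  y = (-9 - (1)·-1.500 - (-4)·-1.000 - (-3)·0.125) / (9) = -1.236
  z = (-9 - (2)·-1.500 - (1)·-1.778 - (-1)·0.125) / (6) = -0.683
  w = (3 - (-2)·-1.500 - (1)·-1.778 - (-4)·-1.000) / (8) = -0.278
Change: (1.059, 0.542, 0.317, -0.403) → max |·| = 1.059

1.059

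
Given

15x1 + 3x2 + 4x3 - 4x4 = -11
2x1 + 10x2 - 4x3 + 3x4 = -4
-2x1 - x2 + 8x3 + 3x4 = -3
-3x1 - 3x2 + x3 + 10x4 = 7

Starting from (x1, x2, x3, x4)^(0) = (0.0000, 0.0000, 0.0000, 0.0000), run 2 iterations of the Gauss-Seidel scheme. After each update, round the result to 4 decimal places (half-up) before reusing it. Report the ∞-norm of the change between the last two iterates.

Iteration 1:
  x1 = (-11 - (3)·0.0000 - (4)·0.0000 - (-4)·0.0000) / (15) = -0.7333
  x2 = (-4 - (2)·-0.7333 - (-4)·0.0000 - (3)·0.0000) / (10) = -0.2533
  x3 = (-3 - (-2)·-0.7333 - (-1)·-0.2533 - (3)·0.0000) / (8) = -0.5900
  x4 = (7 - (-3)·-0.7333 - (-3)·-0.2533 - (1)·-0.5900) / (10) = 0.4630
Iteration 2:
  x1 = (-11 - (3)·-0.2533 - (4)·-0.5900 - (-4)·0.4630) / (15) = -0.4019
  x2 = (-4 - (2)·-0.4019 - (-4)·-0.5900 - (3)·0.4630) / (10) = -0.6945
  x3 = (-3 - (-2)·-0.4019 - (-1)·-0.6945 - (3)·0.4630) / (8) = -0.7359
  x4 = (7 - (-3)·-0.4019 - (-3)·-0.6945 - (1)·-0.7359) / (10) = 0.4447
Change: (0.3314, -0.4412, -0.1459, -0.0183) → max |·| = 0.4412

0.4412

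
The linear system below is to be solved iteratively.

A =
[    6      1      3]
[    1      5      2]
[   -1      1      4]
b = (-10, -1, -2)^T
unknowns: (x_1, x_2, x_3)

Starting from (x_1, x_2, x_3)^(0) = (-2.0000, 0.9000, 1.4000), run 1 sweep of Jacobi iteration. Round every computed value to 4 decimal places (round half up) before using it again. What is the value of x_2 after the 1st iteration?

-0.3600

Iteration 1:
  x_1 = (-10 - (1)·0.9000 - (3)·1.4000) / (6) = -2.5167
  x_2 = (-1 - (1)·-2.0000 - (2)·1.4000) / (5) = -0.3600
  x_3 = (-2 - (-1)·-2.0000 - (1)·0.9000) / (4) = -1.2250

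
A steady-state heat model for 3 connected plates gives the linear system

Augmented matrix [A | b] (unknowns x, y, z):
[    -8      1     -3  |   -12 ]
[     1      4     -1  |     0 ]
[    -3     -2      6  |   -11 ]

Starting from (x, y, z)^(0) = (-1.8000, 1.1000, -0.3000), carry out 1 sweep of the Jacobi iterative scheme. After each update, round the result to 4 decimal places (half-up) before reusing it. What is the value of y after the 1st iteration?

0.3750

Iteration 1:
  x = (-12 - (1)·1.1000 - (-3)·-0.3000) / (-8) = 1.7500
  y = (0 - (1)·-1.8000 - (-1)·-0.3000) / (4) = 0.3750
  z = (-11 - (-3)·-1.8000 - (-2)·1.1000) / (6) = -2.3667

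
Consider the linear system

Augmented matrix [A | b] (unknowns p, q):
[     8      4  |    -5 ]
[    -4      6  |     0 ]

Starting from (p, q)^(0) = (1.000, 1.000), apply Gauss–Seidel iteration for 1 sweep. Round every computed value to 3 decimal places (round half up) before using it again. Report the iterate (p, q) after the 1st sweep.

(-1.125, -0.750)

Iteration 1:
  p = (-5 - (4)·1.000) / (8) = -1.125
  q = (0 - (-4)·-1.125) / (6) = -0.750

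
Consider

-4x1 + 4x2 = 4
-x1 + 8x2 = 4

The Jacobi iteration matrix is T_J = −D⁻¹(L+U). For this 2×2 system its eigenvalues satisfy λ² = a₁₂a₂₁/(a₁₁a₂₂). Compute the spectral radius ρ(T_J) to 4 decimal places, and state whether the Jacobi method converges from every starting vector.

a₁₂a₂₁/(a₁₁a₂₂) = (4)·(-1) / ((-4)·(8)) = 0.125000
ρ = √|0.125000| = √0.125000 = 0.3536
ρ < 1, so Jacobi converges

0.3536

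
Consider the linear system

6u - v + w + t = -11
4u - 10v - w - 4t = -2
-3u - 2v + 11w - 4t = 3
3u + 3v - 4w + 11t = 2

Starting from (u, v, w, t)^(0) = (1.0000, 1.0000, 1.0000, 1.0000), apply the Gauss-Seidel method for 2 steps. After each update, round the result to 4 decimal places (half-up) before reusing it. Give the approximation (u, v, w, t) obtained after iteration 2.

(-2.1631, -1.0494, -0.1489, 1.0038)

Iteration 1:
  u = (-11 - (-1)·1.0000 - (1)·1.0000 - (1)·1.0000) / (6) = -2.0000
  v = (-2 - (4)·-2.0000 - (-1)·1.0000 - (-4)·1.0000) / (-10) = -1.1000
  w = (3 - (-3)·-2.0000 - (-2)·-1.1000 - (-4)·1.0000) / (11) = -0.1091
  t = (2 - (3)·-2.0000 - (3)·-1.1000 - (-4)·-0.1091) / (11) = 0.9876
Iteration 2:
  u = (-11 - (-1)·-1.1000 - (1)·-0.1091 - (1)·0.9876) / (6) = -2.1631
  v = (-2 - (4)·-2.1631 - (-1)·-0.1091 - (-4)·0.9876) / (-10) = -1.0494
  w = (3 - (-3)·-2.1631 - (-2)·-1.0494 - (-4)·0.9876) / (11) = -0.1489
  t = (2 - (3)·-2.1631 - (3)·-1.0494 - (-4)·-0.1489) / (11) = 1.0038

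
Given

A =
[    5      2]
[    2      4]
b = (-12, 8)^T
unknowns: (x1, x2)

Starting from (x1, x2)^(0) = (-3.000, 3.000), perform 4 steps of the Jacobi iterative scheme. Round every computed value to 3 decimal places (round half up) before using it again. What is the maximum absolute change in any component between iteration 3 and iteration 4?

Iteration 1:
  x1 = (-12 - (2)·3.000) / (5) = -3.600
  x2 = (8 - (2)·-3.000) / (4) = 3.500
Iteration 2:
  x1 = (-12 - (2)·3.500) / (5) = -3.800
  x2 = (8 - (2)·-3.600) / (4) = 3.800
Iteration 3:
  x1 = (-12 - (2)·3.800) / (5) = -3.920
  x2 = (8 - (2)·-3.800) / (4) = 3.900
Iteration 4:
  x1 = (-12 - (2)·3.900) / (5) = -3.960
  x2 = (8 - (2)·-3.920) / (4) = 3.960
Change: (-0.040, 0.060) → max |·| = 0.060

0.060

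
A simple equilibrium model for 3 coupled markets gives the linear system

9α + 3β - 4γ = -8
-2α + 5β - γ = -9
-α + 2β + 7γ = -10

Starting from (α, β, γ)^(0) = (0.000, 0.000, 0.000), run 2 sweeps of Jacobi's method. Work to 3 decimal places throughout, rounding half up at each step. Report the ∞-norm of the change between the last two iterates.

0.641

Iteration 1:
  α = (-8 - (3)·0.000 - (-4)·0.000) / (9) = -0.889
  β = (-9 - (-2)·0.000 - (-1)·0.000) / (5) = -1.800
  γ = (-10 - (-1)·0.000 - (2)·0.000) / (7) = -1.429
Iteration 2:
  α = (-8 - (3)·-1.800 - (-4)·-1.429) / (9) = -0.924
  β = (-9 - (-2)·-0.889 - (-1)·-1.429) / (5) = -2.441
  γ = (-10 - (-1)·-0.889 - (2)·-1.800) / (7) = -1.041
Change: (-0.035, -0.641, 0.388) → max |·| = 0.641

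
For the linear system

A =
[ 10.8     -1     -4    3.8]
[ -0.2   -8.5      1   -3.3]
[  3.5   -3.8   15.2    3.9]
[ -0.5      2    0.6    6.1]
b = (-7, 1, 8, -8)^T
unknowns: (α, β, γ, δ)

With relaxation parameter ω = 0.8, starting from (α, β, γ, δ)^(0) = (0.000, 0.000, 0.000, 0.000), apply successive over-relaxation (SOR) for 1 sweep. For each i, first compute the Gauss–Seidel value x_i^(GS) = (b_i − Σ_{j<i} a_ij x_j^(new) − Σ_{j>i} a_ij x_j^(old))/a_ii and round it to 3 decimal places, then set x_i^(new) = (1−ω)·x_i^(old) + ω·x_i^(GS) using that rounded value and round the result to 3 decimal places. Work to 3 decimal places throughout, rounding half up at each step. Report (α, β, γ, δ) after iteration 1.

Iteration 1:
  α: GS value = (-7 - (-1)·0.000 - (-4)·0.000 - (3.8)·0.000) / (10.8) = -0.648;  α ← (1−ω)·0.000 + ω·-0.648 = -0.518
  β: GS value = (1 - (-0.2)·-0.518 - (1)·0.000 - (-3.3)·0.000) / (-8.5) = -0.105;  β ← (1−ω)·0.000 + ω·-0.105 = -0.084
  γ: GS value = (8 - (3.5)·-0.518 - (-3.8)·-0.084 - (3.9)·0.000) / (15.2) = 0.625;  γ ← (1−ω)·0.000 + ω·0.625 = 0.500
  δ: GS value = (-8 - (-0.5)·-0.518 - (2)·-0.084 - (0.6)·0.500) / (6.1) = -1.376;  δ ← (1−ω)·0.000 + ω·-1.376 = -1.101

(-0.518, -0.084, 0.500, -1.101)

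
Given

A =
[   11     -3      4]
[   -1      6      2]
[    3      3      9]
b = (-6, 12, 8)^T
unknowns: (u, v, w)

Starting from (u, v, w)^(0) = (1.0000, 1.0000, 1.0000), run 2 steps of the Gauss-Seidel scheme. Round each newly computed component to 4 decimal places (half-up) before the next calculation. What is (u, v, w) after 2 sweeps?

(-0.3310, 1.7512, 0.4155)

Iteration 1:
  u = (-6 - (-3)·1.0000 - (4)·1.0000) / (11) = -0.6364
  v = (12 - (-1)·-0.6364 - (2)·1.0000) / (6) = 1.5606
  w = (8 - (3)·-0.6364 - (3)·1.5606) / (9) = 0.5808
Iteration 2:
  u = (-6 - (-3)·1.5606 - (4)·0.5808) / (11) = -0.3310
  v = (12 - (-1)·-0.3310 - (2)·0.5808) / (6) = 1.7512
  w = (8 - (3)·-0.3310 - (3)·1.7512) / (9) = 0.4155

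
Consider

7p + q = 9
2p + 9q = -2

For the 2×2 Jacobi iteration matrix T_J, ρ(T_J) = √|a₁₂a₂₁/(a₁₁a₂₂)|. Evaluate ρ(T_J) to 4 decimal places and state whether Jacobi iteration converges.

0.1782

a₁₂a₂₁/(a₁₁a₂₂) = (1)·(2) / ((7)·(9)) = 0.031746
ρ = √|0.031746| = √0.031746 = 0.1782
ρ < 1, so Jacobi converges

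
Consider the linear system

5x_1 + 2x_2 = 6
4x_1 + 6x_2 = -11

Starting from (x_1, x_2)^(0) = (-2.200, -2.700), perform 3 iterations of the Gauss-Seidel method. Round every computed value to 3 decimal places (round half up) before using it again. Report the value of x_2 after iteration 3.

Iteration 1:
  x_1 = (6 - (2)·-2.700) / (5) = 2.280
  x_2 = (-11 - (4)·2.280) / (6) = -3.353
Iteration 2:
  x_1 = (6 - (2)·-3.353) / (5) = 2.541
  x_2 = (-11 - (4)·2.541) / (6) = -3.527
Iteration 3:
  x_1 = (6 - (2)·-3.527) / (5) = 2.611
  x_2 = (-11 - (4)·2.611) / (6) = -3.574

-3.574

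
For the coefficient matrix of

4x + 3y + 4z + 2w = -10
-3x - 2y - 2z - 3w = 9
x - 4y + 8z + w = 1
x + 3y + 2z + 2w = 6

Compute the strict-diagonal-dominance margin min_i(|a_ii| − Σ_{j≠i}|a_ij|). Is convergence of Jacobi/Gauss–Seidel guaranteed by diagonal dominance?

-6

row 1: |4| − (3+4+2) = -5
row 2: |-2| − (3+2+3) = -6
row 3: |8| − (1+4+1) = 2
row 4: |2| − (1+3+2) = -4
minimum over rows = -6 → not strictly diagonally dominant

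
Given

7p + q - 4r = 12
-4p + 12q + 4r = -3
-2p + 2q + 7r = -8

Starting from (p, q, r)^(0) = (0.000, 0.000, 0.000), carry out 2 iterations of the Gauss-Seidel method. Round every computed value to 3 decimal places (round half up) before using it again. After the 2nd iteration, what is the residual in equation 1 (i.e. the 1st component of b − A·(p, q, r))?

Iteration 1:
  p = (12 - (1)·0.000 - (-4)·0.000) / (7) = 1.714
  q = (-3 - (-4)·1.714 - (4)·0.000) / (12) = 0.321
  r = (-8 - (-2)·1.714 - (2)·0.321) / (7) = -0.745
Iteration 2:
  p = (12 - (1)·0.321 - (-4)·-0.745) / (7) = 1.243
  q = (-3 - (-4)·1.243 - (4)·-0.745) / (12) = 0.413
  r = (-8 - (-2)·1.243 - (2)·0.413) / (7) = -0.906
Residual b − A·x = (-0.738, 0.640, 0.002)

-0.738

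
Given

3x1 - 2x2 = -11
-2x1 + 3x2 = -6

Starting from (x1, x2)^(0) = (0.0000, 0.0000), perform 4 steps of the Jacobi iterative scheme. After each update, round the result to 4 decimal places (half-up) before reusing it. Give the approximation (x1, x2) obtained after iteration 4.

Iteration 1:
  x1 = (-11 - (-2)·0.0000) / (3) = -3.6667
  x2 = (-6 - (-2)·0.0000) / (3) = -2.0000
Iteration 2:
  x1 = (-11 - (-2)·-2.0000) / (3) = -5.0000
  x2 = (-6 - (-2)·-3.6667) / (3) = -4.4445
Iteration 3:
  x1 = (-11 - (-2)·-4.4445) / (3) = -6.6297
  x2 = (-6 - (-2)·-5.0000) / (3) = -5.3333
Iteration 4:
  x1 = (-11 - (-2)·-5.3333) / (3) = -7.2222
  x2 = (-6 - (-2)·-6.6297) / (3) = -6.4198

(-7.2222, -6.4198)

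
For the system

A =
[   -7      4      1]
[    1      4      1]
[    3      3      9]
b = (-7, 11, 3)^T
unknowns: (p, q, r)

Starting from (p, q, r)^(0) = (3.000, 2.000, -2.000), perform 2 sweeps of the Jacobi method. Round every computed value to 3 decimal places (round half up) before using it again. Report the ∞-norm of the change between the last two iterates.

0.381

Iteration 1:
  p = (-7 - (4)·2.000 - (1)·-2.000) / (-7) = 1.857
  q = (11 - (1)·3.000 - (1)·-2.000) / (4) = 2.500
  r = (3 - (3)·3.000 - (3)·2.000) / (9) = -1.333
Iteration 2:
  p = (-7 - (4)·2.500 - (1)·-1.333) / (-7) = 2.238
  q = (11 - (1)·1.857 - (1)·-1.333) / (4) = 2.619
  r = (3 - (3)·1.857 - (3)·2.500) / (9) = -1.119
Change: (0.381, 0.119, 0.214) → max |·| = 0.381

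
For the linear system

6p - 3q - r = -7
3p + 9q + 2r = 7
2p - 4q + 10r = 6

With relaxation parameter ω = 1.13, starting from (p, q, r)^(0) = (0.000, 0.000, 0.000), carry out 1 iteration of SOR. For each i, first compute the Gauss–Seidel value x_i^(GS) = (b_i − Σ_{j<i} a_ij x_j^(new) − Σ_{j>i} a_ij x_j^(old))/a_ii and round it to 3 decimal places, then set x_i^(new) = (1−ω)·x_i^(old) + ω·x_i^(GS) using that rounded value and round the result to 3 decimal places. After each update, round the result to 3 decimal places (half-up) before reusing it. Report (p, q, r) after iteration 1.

Iteration 1:
  p: GS value = (-7 - (-3)·0.000 - (-1)·0.000) / (6) = -1.167;  p ← (1−ω)·0.000 + ω·-1.167 = -1.319
  q: GS value = (7 - (3)·-1.319 - (2)·0.000) / (9) = 1.217;  q ← (1−ω)·0.000 + ω·1.217 = 1.375
  r: GS value = (6 - (2)·-1.319 - (-4)·1.375) / (10) = 1.414;  r ← (1−ω)·0.000 + ω·1.414 = 1.598

(-1.319, 1.375, 1.598)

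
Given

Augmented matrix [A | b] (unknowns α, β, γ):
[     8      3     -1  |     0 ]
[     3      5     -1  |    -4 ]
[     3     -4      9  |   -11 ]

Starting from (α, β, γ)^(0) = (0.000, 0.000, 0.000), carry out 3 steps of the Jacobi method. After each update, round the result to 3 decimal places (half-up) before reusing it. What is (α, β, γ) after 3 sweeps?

(0.194, -1.204, -1.735)

Iteration 1:
  α = (0 - (3)·0.000 - (-1)·0.000) / (8) = 0.000
  β = (-4 - (3)·0.000 - (-1)·0.000) / (5) = -0.800
  γ = (-11 - (3)·0.000 - (-4)·0.000) / (9) = -1.222
Iteration 2:
  α = (0 - (3)·-0.800 - (-1)·-1.222) / (8) = 0.147
  β = (-4 - (3)·0.000 - (-1)·-1.222) / (5) = -1.044
  γ = (-11 - (3)·0.000 - (-4)·-0.800) / (9) = -1.578
Iteration 3:
  α = (0 - (3)·-1.044 - (-1)·-1.578) / (8) = 0.194
  β = (-4 - (3)·0.147 - (-1)·-1.578) / (5) = -1.204
  γ = (-11 - (3)·0.147 - (-4)·-1.044) / (9) = -1.735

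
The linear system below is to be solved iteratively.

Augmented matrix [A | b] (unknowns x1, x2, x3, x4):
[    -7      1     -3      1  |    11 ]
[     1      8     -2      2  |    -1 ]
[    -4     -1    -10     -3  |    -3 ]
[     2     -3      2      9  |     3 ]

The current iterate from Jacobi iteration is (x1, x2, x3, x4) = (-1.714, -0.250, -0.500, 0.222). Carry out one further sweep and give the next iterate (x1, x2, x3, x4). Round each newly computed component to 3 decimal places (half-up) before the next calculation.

One sweep:
  x1 = (11 - (1)·-0.250 - (-3)·-0.500 - (1)·0.222) / (-7) = -1.361
  x2 = (-1 - (1)·-1.714 - (-2)·-0.500 - (2)·0.222) / (8) = -0.091
  x3 = (-3 - (-4)·-1.714 - (-1)·-0.250 - (-3)·0.222) / (-10) = 0.944
  x4 = (3 - (2)·-1.714 - (-3)·-0.250 - (2)·-0.500) / (9) = 0.742

(-1.361, -0.091, 0.944, 0.742)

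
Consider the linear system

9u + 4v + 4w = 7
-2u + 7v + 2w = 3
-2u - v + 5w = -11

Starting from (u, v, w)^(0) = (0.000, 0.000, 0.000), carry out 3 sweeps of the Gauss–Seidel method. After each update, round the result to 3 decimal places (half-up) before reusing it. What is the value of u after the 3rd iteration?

Iteration 1:
  u = (7 - (4)·0.000 - (4)·0.000) / (9) = 0.778
  v = (3 - (-2)·0.778 - (2)·0.000) / (7) = 0.651
  w = (-11 - (-2)·0.778 - (-1)·0.651) / (5) = -1.759
Iteration 2:
  u = (7 - (4)·0.651 - (4)·-1.759) / (9) = 1.270
  v = (3 - (-2)·1.270 - (2)·-1.759) / (7) = 1.294
  w = (-11 - (-2)·1.270 - (-1)·1.294) / (5) = -1.433
Iteration 3:
  u = (7 - (4)·1.294 - (4)·-1.433) / (9) = 0.840
  v = (3 - (-2)·0.840 - (2)·-1.433) / (7) = 1.078
  w = (-11 - (-2)·0.840 - (-1)·1.078) / (5) = -1.648

0.840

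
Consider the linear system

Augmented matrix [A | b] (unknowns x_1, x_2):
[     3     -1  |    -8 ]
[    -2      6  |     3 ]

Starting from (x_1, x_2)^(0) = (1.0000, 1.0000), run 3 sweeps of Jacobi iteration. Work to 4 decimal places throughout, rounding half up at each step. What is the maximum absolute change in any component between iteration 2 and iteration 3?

0.3704

Iteration 1:
  x_1 = (-8 - (-1)·1.0000) / (3) = -2.3333
  x_2 = (3 - (-2)·1.0000) / (6) = 0.8333
Iteration 2:
  x_1 = (-8 - (-1)·0.8333) / (3) = -2.3889
  x_2 = (3 - (-2)·-2.3333) / (6) = -0.2778
Iteration 3:
  x_1 = (-8 - (-1)·-0.2778) / (3) = -2.7593
  x_2 = (3 - (-2)·-2.3889) / (6) = -0.2963
Change: (-0.3704, -0.0185) → max |·| = 0.3704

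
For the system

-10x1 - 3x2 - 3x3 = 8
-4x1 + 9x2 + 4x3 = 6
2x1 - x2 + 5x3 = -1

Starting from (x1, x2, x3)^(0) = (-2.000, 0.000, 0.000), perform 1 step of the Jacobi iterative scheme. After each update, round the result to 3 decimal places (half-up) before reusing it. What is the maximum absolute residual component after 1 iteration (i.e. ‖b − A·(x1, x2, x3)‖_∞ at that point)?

Iteration 1:
  x1 = (8 - (-3)·0.000 - (-3)·0.000) / (-10) = -0.800
  x2 = (6 - (-4)·-2.000 - (4)·0.000) / (9) = -0.222
  x3 = (-1 - (2)·-2.000 - (-1)·0.000) / (5) = 0.600
Residual b − A·x = (1.134, 2.398, -2.622); ∞-norm = 2.622

2.622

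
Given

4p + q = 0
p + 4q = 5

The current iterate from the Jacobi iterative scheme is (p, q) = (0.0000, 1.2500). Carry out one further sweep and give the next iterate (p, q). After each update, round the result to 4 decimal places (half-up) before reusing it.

One sweep:
  p = (0 - (1)·1.2500) / (4) = -0.3125
  q = (5 - (1)·0.0000) / (4) = 1.2500

(-0.3125, 1.2500)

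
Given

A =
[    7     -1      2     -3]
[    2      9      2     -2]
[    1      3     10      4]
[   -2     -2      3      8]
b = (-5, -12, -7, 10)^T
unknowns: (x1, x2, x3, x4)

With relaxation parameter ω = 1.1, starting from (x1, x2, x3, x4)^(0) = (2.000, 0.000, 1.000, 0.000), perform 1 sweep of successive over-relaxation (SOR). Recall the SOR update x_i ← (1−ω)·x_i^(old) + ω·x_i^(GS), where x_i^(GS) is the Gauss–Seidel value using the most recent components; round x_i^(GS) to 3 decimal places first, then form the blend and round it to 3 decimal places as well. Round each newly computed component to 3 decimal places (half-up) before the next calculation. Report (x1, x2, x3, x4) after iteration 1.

Iteration 1:
  x1: GS value = (-5 - (-1)·0.000 - (2)·1.000 - (-3)·0.000) / (7) = -1.000;  x1 ← (1−ω)·2.000 + ω·-1.000 = -1.300
  x2: GS value = (-12 - (2)·-1.300 - (2)·1.000 - (-2)·0.000) / (9) = -1.267;  x2 ← (1−ω)·0.000 + ω·-1.267 = -1.394
  x3: GS value = (-7 - (1)·-1.300 - (3)·-1.394 - (4)·0.000) / (10) = -0.152;  x3 ← (1−ω)·1.000 + ω·-0.152 = -0.267
  x4: GS value = (10 - (-2)·-1.300 - (-2)·-1.394 - (3)·-0.267) / (8) = 0.677;  x4 ← (1−ω)·0.000 + ω·0.677 = 0.745

(-1.300, -1.394, -0.267, 0.745)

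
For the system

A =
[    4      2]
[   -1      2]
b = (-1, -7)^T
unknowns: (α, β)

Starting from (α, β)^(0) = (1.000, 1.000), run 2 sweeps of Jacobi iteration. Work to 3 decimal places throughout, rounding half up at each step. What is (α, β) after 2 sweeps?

Iteration 1:
  α = (-1 - (2)·1.000) / (4) = -0.750
  β = (-7 - (-1)·1.000) / (2) = -3.000
Iteration 2:
  α = (-1 - (2)·-3.000) / (4) = 1.250
  β = (-7 - (-1)·-0.750) / (2) = -3.875

(1.250, -3.875)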